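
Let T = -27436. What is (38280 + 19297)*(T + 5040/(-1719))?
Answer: -301751614372/191 ≈ -1.5799e+9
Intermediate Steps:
(38280 + 19297)*(T + 5040/(-1719)) = (38280 + 19297)*(-27436 + 5040/(-1719)) = 57577*(-27436 + 5040*(-1/1719)) = 57577*(-27436 - 560/191) = 57577*(-5240836/191) = -301751614372/191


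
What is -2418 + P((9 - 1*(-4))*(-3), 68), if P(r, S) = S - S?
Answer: -2418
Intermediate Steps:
P(r, S) = 0
-2418 + P((9 - 1*(-4))*(-3), 68) = -2418 + 0 = -2418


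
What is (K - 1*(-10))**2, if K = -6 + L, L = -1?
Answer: 9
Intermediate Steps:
K = -7 (K = -6 - 1 = -7)
(K - 1*(-10))**2 = (-7 - 1*(-10))**2 = (-7 + 10)**2 = 3**2 = 9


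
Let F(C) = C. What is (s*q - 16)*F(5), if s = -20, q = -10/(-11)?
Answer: -1880/11 ≈ -170.91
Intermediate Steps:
q = 10/11 (q = -10*(-1/11) = 10/11 ≈ 0.90909)
(s*q - 16)*F(5) = (-20*10/11 - 16)*5 = (-200/11 - 16)*5 = -376/11*5 = -1880/11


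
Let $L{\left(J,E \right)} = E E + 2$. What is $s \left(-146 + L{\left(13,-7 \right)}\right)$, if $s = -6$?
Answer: $570$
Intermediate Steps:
$L{\left(J,E \right)} = 2 + E^{2}$ ($L{\left(J,E \right)} = E^{2} + 2 = 2 + E^{2}$)
$s \left(-146 + L{\left(13,-7 \right)}\right) = - 6 \left(-146 + \left(2 + \left(-7\right)^{2}\right)\right) = - 6 \left(-146 + \left(2 + 49\right)\right) = - 6 \left(-146 + 51\right) = \left(-6\right) \left(-95\right) = 570$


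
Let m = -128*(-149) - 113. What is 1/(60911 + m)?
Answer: 1/79870 ≈ 1.2520e-5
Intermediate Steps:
m = 18959 (m = 19072 - 113 = 18959)
1/(60911 + m) = 1/(60911 + 18959) = 1/79870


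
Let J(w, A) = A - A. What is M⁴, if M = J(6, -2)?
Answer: 0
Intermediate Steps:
J(w, A) = 0
M = 0
M⁴ = 0⁴ = 0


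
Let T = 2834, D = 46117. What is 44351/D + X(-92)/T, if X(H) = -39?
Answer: 9530167/10053506 ≈ 0.94794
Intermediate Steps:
44351/D + X(-92)/T = 44351/46117 - 39/2834 = 44351*(1/46117) - 39*1/2834 = 44351/46117 - 3/218 = 9530167/10053506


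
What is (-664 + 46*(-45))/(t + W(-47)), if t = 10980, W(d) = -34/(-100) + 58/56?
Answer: -1913800/7686963 ≈ -0.24897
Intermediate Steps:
W(d) = 963/700 (W(d) = -34*(-1/100) + 58*(1/56) = 17/50 + 29/28 = 963/700)
(-664 + 46*(-45))/(t + W(-47)) = (-664 + 46*(-45))/(10980 + 963/700) = (-664 - 2070)/(7686963/700) = -2734*700/7686963 = -1913800/7686963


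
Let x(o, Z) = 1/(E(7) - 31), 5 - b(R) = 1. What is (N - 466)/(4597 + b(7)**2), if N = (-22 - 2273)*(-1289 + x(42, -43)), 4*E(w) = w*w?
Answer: 14789557/23065 ≈ 641.21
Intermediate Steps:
b(R) = 4 (b(R) = 5 - 1*1 = 5 - 1 = 4)
E(w) = w**2/4 (E(w) = (w*w)/4 = w**2/4)
x(o, Z) = -4/75 (x(o, Z) = 1/((1/4)*7**2 - 31) = 1/((1/4)*49 - 31) = 1/(49/4 - 31) = 1/(-75/4) = -4/75)
N = 14791887/5 (N = (-22 - 2273)*(-1289 - 4/75) = -2295*(-96679/75) = 14791887/5 ≈ 2.9584e+6)
(N - 466)/(4597 + b(7)**2) = (14791887/5 - 466)/(4597 + 4**2) = 14789557/(5*(4597 + 16)) = (14789557/5)/4613 = (14789557/5)*(1/4613) = 14789557/23065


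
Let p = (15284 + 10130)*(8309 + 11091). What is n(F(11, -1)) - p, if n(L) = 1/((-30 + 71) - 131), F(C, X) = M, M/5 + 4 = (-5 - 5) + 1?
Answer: -44372844001/90 ≈ -4.9303e+8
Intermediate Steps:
M = -65 (M = -20 + 5*((-5 - 5) + 1) = -20 + 5*(-10 + 1) = -20 + 5*(-9) = -20 - 45 = -65)
F(C, X) = -65
n(L) = -1/90 (n(L) = 1/(41 - 131) = 1/(-90) = -1/90)
p = 493031600 (p = 25414*19400 = 493031600)
n(F(11, -1)) - p = -1/90 - 1*493031600 = -1/90 - 493031600 = -44372844001/90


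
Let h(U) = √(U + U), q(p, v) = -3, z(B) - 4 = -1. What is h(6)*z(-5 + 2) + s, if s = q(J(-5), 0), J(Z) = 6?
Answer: -3 + 6*√3 ≈ 7.3923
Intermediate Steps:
z(B) = 3 (z(B) = 4 - 1 = 3)
s = -3
h(U) = √2*√U (h(U) = √(2*U) = √2*√U)
h(6)*z(-5 + 2) + s = (√2*√6)*3 - 3 = (2*√3)*3 - 3 = 6*√3 - 3 = -3 + 6*√3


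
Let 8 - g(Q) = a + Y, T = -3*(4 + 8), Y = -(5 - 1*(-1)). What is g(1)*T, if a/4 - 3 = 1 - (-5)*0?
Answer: 72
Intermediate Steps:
a = 16 (a = 12 + 4*(1 - (-5)*0) = 12 + 4*(1 - 1*0) = 12 + 4*(1 + 0) = 12 + 4*1 = 12 + 4 = 16)
Y = -6 (Y = -(5 + 1) = -1*6 = -6)
T = -36 (T = -3*12 = -36)
g(Q) = -2 (g(Q) = 8 - (16 - 6) = 8 - 1*10 = 8 - 10 = -2)
g(1)*T = -2*(-36) = 72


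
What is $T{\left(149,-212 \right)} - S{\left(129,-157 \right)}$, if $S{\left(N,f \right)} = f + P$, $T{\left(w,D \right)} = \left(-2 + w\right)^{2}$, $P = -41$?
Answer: $21807$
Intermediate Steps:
$S{\left(N,f \right)} = -41 + f$ ($S{\left(N,f \right)} = f - 41 = -41 + f$)
$T{\left(149,-212 \right)} - S{\left(129,-157 \right)} = \left(-2 + 149\right)^{2} - \left(-41 - 157\right) = 147^{2} - -198 = 21609 + 198 = 21807$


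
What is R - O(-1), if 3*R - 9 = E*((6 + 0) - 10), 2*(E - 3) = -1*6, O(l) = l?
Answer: 4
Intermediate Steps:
E = 0 (E = 3 + (-1*6)/2 = 3 + (½)*(-6) = 3 - 3 = 0)
R = 3 (R = 3 + (0*((6 + 0) - 10))/3 = 3 + (0*(6 - 10))/3 = 3 + (0*(-4))/3 = 3 + (⅓)*0 = 3 + 0 = 3)
R - O(-1) = 3 - 1*(-1) = 3 + 1 = 4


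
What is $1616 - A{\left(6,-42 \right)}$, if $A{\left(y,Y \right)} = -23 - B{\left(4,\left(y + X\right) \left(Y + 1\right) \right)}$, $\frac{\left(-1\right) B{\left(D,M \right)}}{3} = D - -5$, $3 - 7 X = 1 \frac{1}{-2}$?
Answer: $1612$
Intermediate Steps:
$X = \frac{1}{2}$ ($X = \frac{3}{7} - \frac{1 \frac{1}{-2}}{7} = \frac{3}{7} - \frac{1 \left(- \frac{1}{2}\right)}{7} = \frac{3}{7} - - \frac{1}{14} = \frac{3}{7} + \frac{1}{14} = \frac{1}{2} \approx 0.5$)
$B{\left(D,M \right)} = -15 - 3 D$ ($B{\left(D,M \right)} = - 3 \left(D - -5\right) = - 3 \left(D + 5\right) = - 3 \left(5 + D\right) = -15 - 3 D$)
$A{\left(y,Y \right)} = 4$ ($A{\left(y,Y \right)} = -23 - \left(-15 - 12\right) = -23 - -27 = -23 + 27 = 4$)
$1616 - A{\left(6,-42 \right)} = 1616 - 4 = 1612$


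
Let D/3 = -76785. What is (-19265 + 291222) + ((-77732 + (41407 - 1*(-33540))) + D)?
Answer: 38817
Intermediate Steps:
D = -230355 (D = 3*(-76785) = -230355)
(-19265 + 291222) + ((-77732 + (41407 - 1*(-33540))) + D) = (-19265 + 291222) + ((-77732 + (41407 - 1*(-33540))) - 230355) = 271957 + ((-77732 + (41407 + 33540)) - 230355) = 271957 + ((-77732 + 74947) - 230355) = 271957 + (-2785 - 230355) = 271957 - 233140 = 38817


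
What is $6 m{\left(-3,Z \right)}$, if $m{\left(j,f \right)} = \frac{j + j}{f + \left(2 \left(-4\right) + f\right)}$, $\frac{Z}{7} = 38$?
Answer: $- \frac{9}{131} \approx -0.068702$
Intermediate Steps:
$Z = 266$ ($Z = 7 \cdot 38 = 266$)
$m{\left(j,f \right)} = \frac{2 j}{-8 + 2 f}$ ($m{\left(j,f \right)} = \frac{2 j}{f + \left(-8 + f\right)} = \frac{2 j}{-8 + 2 f}$)
$6 m{\left(-3,Z \right)} = 6 \left(- \frac{3}{-4 + 266}\right) = 6 \left(- \frac{3}{262}\right) = - \frac{9}{131}$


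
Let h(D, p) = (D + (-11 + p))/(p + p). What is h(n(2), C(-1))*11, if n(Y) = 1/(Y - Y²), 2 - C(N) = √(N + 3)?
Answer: -231/4 - 253*√2/8 ≈ -102.47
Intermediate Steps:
C(N) = 2 - √(3 + N) (C(N) = 2 - √(N + 3) = 2 - √(3 + N))
h(D, p) = (-11 + D + p)/(2*p) (h(D, p) = (-11 + D + p)/((2*p)) = (-11 + D + p)*(1/(2*p)) = (-11 + D + p)/(2*p))
h(n(2), C(-1))*11 = ((-11 - 1/(2*(-1 + 2)) + (2 - √(3 - 1)))/(2*(2 - √(3 - 1))))*11 = ((-11 - 1*½/1 + (2 - √2))/(2*(2 - √2)))*11 = ((-11 - 1*½*1 + (2 - √2))/(2*(2 - √2)))*11 = ((-11 - ½ + (2 - √2))/(2*(2 - √2)))*11 = ((-19/2 - √2)/(2*(2 - √2)))*11 = 11*(-19/2 - √2)/(2*(2 - √2))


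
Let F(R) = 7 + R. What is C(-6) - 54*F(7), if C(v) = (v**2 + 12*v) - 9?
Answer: -801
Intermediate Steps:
C(v) = -9 + v**2 + 12*v
C(-6) - 54*F(7) = (-9 + (-6)**2 + 12*(-6)) - 54*(7 + 7) = (-9 + 36 - 72) - 54*14 = -45 - 756 = -801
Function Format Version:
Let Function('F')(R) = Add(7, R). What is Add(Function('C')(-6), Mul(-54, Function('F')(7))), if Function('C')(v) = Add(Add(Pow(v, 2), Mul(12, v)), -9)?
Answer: -801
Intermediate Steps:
Function('C')(v) = Add(-9, Pow(v, 2), Mul(12, v))
Add(Function('C')(-6), Mul(-54, Function('F')(7))) = Add(Add(-9, Pow(-6, 2), Mul(12, -6)), Mul(-54, Add(7, 7))) = Add(Add(-9, 36, -72), Mul(-54, 14)) = Add(-45, -756) = -801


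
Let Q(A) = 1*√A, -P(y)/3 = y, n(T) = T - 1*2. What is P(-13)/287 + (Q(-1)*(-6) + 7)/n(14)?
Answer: 2477/3444 - I/2 ≈ 0.71922 - 0.5*I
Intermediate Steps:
n(T) = -2 + T (n(T) = T - 2 = -2 + T)
P(y) = -3*y
Q(A) = √A
P(-13)/287 + (Q(-1)*(-6) + 7)/n(14) = -3*(-13)/287 + (√(-1)*(-6) + 7)/(-2 + 14) = 39*(1/287) + (I*(-6) + 7)/12 = 39/287 + (-6*I + 7)*(1/12) = 39/287 + (7 - 6*I)*(1/12) = 39/287 + (7/12 - I/2) = 2477/3444 - I/2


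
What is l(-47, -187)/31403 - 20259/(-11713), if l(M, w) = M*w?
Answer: 739138934/367823339 ≈ 2.0095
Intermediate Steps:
l(-47, -187)/31403 - 20259/(-11713) = -47*(-187)/31403 - 20259/(-11713) = 8789*(1/31403) - 20259*(-1/11713) = 8789/31403 + 20259/11713 = 739138934/367823339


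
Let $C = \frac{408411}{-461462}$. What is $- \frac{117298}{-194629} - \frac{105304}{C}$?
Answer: $\frac{9457809525413270}{79488624519} \approx 1.1898 \cdot 10^{5}$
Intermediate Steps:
$C = - \frac{408411}{461462}$ ($C = 408411 \left(- \frac{1}{461462}\right) = - \frac{408411}{461462} \approx -0.88504$)
$- \frac{117298}{-194629} - \frac{105304}{C} = - \frac{117298}{-194629} - \frac{105304}{- \frac{408411}{461462}} = \left(-117298\right) \left(- \frac{1}{194629}\right) - - \frac{48593794448}{408411} = \frac{117298}{194629} + \frac{48593794448}{408411} = \frac{9457809525413270}{79488624519}$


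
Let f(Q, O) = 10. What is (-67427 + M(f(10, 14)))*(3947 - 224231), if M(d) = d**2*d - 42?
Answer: 14642057196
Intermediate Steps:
M(d) = -42 + d**3 (M(d) = d**3 - 42 = -42 + d**3)
(-67427 + M(f(10, 14)))*(3947 - 224231) = (-67427 + (-42 + 10**3))*(3947 - 224231) = (-67427 + (-42 + 1000))*(-220284) = (-67427 + 958)*(-220284) = -66469*(-220284) = 14642057196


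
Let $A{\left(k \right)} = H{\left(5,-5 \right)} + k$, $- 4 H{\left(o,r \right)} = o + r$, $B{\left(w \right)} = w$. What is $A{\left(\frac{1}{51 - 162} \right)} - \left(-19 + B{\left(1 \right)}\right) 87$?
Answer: $\frac{173825}{111} \approx 1566.0$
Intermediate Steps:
$H{\left(o,r \right)} = - \frac{o}{4} - \frac{r}{4}$ ($H{\left(o,r \right)} = - \frac{o + r}{4} = - \frac{o}{4} - \frac{r}{4}$)
$A{\left(k \right)} = k$ ($A{\left(k \right)} = \left(\left(- \frac{1}{4}\right) 5 - - \frac{5}{4}\right) + k = \left(- \frac{5}{4} + \frac{5}{4}\right) + k = 0 + k = k$)
$A{\left(\frac{1}{51 - 162} \right)} - \left(-19 + B{\left(1 \right)}\right) 87 = \frac{1}{51 - 162} - \left(-19 + 1\right) 87 = \frac{1}{-111} - \left(-18\right) 87 = - \frac{1}{111} - -1566 = - \frac{1}{111} + 1566 = \frac{173825}{111}$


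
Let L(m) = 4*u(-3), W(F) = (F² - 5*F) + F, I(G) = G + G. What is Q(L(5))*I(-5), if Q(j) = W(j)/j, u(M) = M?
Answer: 160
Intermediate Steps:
I(G) = 2*G
W(F) = F² - 4*F
L(m) = -12 (L(m) = 4*(-3) = -12)
Q(j) = -4 + j (Q(j) = (j*(-4 + j))/j = -4 + j)
Q(L(5))*I(-5) = (-4 - 12)*(2*(-5)) = -16*(-10) = 160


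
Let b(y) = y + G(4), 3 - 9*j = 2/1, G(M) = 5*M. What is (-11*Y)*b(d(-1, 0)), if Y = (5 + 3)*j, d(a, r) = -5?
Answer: -440/3 ≈ -146.67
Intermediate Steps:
j = 1/9 (j = 1/3 - 2/(9*1) = 1/3 - 2/9 = 1/9 ≈ 0.11111)
b(y) = 20 + y (b(y) = y + 5*4 = y + 20 = 20 + y)
Y = 8/9 (Y = (5 + 3)*(1/9) = 8*(1/9) = 8/9 ≈ 0.88889)
(-11*Y)*b(d(-1, 0)) = (-11*8/9)*(20 - 5) = -88/9*15 = -440/3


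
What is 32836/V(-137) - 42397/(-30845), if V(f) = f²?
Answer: 1808575713/578929805 ≈ 3.1240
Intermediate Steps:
32836/V(-137) - 42397/(-30845) = 32836/((-137)²) - 42397/(-30845) = 32836/18769 - 42397*(-1/30845) = 32836*(1/18769) + 42397/30845 = 32836/18769 + 42397/30845 = 1808575713/578929805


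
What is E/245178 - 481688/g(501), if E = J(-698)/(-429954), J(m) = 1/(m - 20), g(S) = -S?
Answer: 12152692480519878503/12639922382829672 ≈ 961.45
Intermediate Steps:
J(m) = 1/(-20 + m)
E = 1/308706972 (E = 1/(-20 - 698*(-429954)) = -1/429954/(-718) = -1/718*(-1/429954) = 1/308706972 ≈ 3.2393e-9)
E/245178 - 481688/g(501) = (1/308706972)/245178 - 481688/((-1*501)) = (1/308706972)*(1/245178) - 481688/(-501) = 1/75688157981016 - 481688*(-1/501) = 1/75688157981016 + 481688/501 = 12152692480519878503/12639922382829672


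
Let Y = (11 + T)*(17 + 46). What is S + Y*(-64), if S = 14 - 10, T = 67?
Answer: -314492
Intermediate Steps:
Y = 4914 (Y = (11 + 67)*(17 + 46) = 78*63 = 4914)
S = 4
S + Y*(-64) = 4 + 4914*(-64) = 4 - 314496 = -314492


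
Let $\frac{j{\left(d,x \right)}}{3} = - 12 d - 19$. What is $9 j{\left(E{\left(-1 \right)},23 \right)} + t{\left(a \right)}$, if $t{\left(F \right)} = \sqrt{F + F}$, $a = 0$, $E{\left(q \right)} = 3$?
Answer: $-1485$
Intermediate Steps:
$j{\left(d,x \right)} = -57 - 36 d$ ($j{\left(d,x \right)} = 3 \left(- 12 d - 19\right) = 3 \left(-19 - 12 d\right) = -57 - 36 d$)
$t{\left(F \right)} = \sqrt{2} \sqrt{F}$ ($t{\left(F \right)} = \sqrt{2 F} = \sqrt{2} \sqrt{F}$)
$9 j{\left(E{\left(-1 \right)},23 \right)} + t{\left(a \right)} = 9 \left(-57 - 108\right) + \sqrt{2} \sqrt{0} = 9 \left(-57 - 108\right) + \sqrt{2} \cdot 0 = 9 \left(-165\right) + 0 = -1485 + 0 = -1485$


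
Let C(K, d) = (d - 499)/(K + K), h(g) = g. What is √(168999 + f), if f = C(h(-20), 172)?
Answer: 3*√7511430/20 ≈ 411.10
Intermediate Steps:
C(K, d) = (-499 + d)/(2*K) (C(K, d) = (-499 + d)/((2*K)) = (-499 + d)*(1/(2*K)) = (-499 + d)/(2*K))
f = 327/40 (f = (½)*(-499 + 172)/(-20) = (½)*(-1/20)*(-327) = 327/40 ≈ 8.1750)
√(168999 + f) = √(168999 + 327/40) = √(6760287/40) = 3*√7511430/20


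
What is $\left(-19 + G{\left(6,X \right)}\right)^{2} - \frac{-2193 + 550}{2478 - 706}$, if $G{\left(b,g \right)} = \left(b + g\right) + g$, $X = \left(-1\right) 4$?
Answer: $\frac{783095}{1772} \approx 441.93$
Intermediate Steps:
$X = -4$
$G{\left(b,g \right)} = b + 2 g$
$\left(-19 + G{\left(6,X \right)}\right)^{2} - \frac{-2193 + 550}{2478 - 706} = \left(-19 + \left(6 + 2 \left(-4\right)\right)\right)^{2} - \frac{-2193 + 550}{2478 - 706} = \left(-19 + \left(6 - 8\right)\right)^{2} - - \frac{1643}{1772} = \left(-19 - 2\right)^{2} - \left(-1643\right) \frac{1}{1772} = \left(-21\right)^{2} - - \frac{1643}{1772} = 441 + \frac{1643}{1772} = \frac{783095}{1772}$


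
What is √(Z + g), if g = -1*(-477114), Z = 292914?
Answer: 2*√192507 ≈ 877.51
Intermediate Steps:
g = 477114
√(Z + g) = √(292914 + 477114) = √770028 = 2*√192507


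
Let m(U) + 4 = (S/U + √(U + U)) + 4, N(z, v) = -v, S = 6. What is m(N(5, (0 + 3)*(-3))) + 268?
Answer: 806/3 + 3*√2 ≈ 272.91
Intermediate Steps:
m(U) = 6/U + √2*√U (m(U) = -4 + ((6/U + √(U + U)) + 4) = -4 + ((6/U + √(2*U)) + 4) = -4 + ((6/U + √2*√U) + 4) = -4 + (4 + 6/U + √2*√U) = 6/U + √2*√U)
m(N(5, (0 + 3)*(-3))) + 268 = (6 + √2*(-(0 + 3)*(-3))^(3/2))/((-(0 + 3)*(-3))) + 268 = (6 + √2*(-3*(-3))^(3/2))/((-3*(-3))) + 268 = (6 + √2*(-1*(-9))^(3/2))/((-1*(-9))) + 268 = (6 + √2*9^(3/2))/9 + 268 = (6 + √2*27)/9 + 268 = (6 + 27*√2)/9 + 268 = (⅔ + 3*√2) + 268 = 806/3 + 3*√2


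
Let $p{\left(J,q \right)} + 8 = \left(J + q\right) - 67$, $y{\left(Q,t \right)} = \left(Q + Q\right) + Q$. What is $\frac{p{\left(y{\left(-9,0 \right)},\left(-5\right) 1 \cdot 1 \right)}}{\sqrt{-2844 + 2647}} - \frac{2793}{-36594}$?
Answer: $\frac{49}{642} + \frac{107 i \sqrt{197}}{197} \approx 0.076324 + 7.6234 i$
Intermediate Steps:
$y{\left(Q,t \right)} = 3 Q$ ($y{\left(Q,t \right)} = 2 Q + Q = 3 Q$)
$p{\left(J,q \right)} = -75 + J + q$ ($p{\left(J,q \right)} = -8 - \left(67 - J - q\right) = -8 + \left(-67 + J + q\right) = -75 + J + q$)
$\frac{p{\left(y{\left(-9,0 \right)},\left(-5\right) 1 \cdot 1 \right)}}{\sqrt{-2844 + 2647}} - \frac{2793}{-36594} = \frac{-75 + 3 \left(-9\right) + \left(-5\right) 1 \cdot 1}{\sqrt{-2844 + 2647}} - \frac{2793}{-36594} = \frac{-75 - 27 - 5}{\sqrt{-197}} - - \frac{49}{642} = \frac{-75 - 27 - 5}{i \sqrt{197}} + \frac{49}{642} = - 107 \left(- \frac{i \sqrt{197}}{197}\right) + \frac{49}{642} = \frac{107 i \sqrt{197}}{197} + \frac{49}{642} = \frac{49}{642} + \frac{107 i \sqrt{197}}{197}$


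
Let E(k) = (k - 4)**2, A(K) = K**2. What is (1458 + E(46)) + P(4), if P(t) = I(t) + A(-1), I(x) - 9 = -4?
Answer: 3228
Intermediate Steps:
I(x) = 5 (I(x) = 9 - 4 = 5)
E(k) = (-4 + k)**2
P(t) = 6 (P(t) = 5 + (-1)**2 = 5 + 1 = 6)
(1458 + E(46)) + P(4) = (1458 + (-4 + 46)**2) + 6 = (1458 + 42**2) + 6 = (1458 + 1764) + 6 = 3222 + 6 = 3228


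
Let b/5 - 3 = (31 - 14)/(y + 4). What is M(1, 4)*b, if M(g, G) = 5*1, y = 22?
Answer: 2375/26 ≈ 91.346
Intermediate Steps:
M(g, G) = 5
b = 475/26 (b = 15 + 5*((31 - 14)/(22 + 4)) = 15 + 5*(17/26) = 15 + 85/26 = 475/26 ≈ 18.269)
M(1, 4)*b = 5*(475/26) = 2375/26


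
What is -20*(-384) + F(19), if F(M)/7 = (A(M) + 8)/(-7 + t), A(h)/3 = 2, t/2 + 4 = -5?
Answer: 191902/25 ≈ 7676.1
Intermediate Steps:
t = -18 (t = -8 + 2*(-5) = -8 - 10 = -18)
A(h) = 6 (A(h) = 3*2 = 6)
F(M) = -98/25 (F(M) = 7*((6 + 8)/(-7 - 18)) = 7*(14/(-25)) = 7*(14*(-1/25)) = 7*(-14/25) = -98/25)
-20*(-384) + F(19) = -20*(-384) - 98/25 = 7680 - 98/25 = 191902/25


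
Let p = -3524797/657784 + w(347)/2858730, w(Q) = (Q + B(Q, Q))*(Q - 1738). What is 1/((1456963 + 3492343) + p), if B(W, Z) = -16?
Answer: 940213427160/4653398766673303523 ≈ 2.0205e-7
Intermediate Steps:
w(Q) = (-1738 + Q)*(-16 + Q) (w(Q) = (Q - 16)*(Q - 1738) = (-16 + Q)*(-1738 + Q) = (-1738 + Q)*(-16 + Q))
p = -5189650247437/940213427160 (p = -3524797/657784 + (27808 + 347² - 1754*347)/2858730 = -3524797*1/657784 + (27808 + 120409 - 608638)*(1/2858730) = -3524797/657784 - 460421*1/2858730 = -3524797/657784 - 460421/2858730 = -5189650247437/940213427160 ≈ -5.5197)
1/((1456963 + 3492343) + p) = 1/((1456963 + 3492343) - 5189650247437/940213427160) = 1/(4949306 - 5189650247437/940213427160) = 1/(4653398766673303523/940213427160) = 940213427160/4653398766673303523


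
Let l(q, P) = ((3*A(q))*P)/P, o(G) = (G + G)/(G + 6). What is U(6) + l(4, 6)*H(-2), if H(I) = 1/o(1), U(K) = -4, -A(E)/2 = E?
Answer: -88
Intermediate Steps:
A(E) = -2*E
o(G) = 2*G/(6 + G) (o(G) = (2*G)/(6 + G) = 2*G/(6 + G))
H(I) = 7/2 (H(I) = 1/(2*1/(6 + 1)) = 1/(2*1/7) = 1/(2*1*(⅐)) = 1/(2/7) = 7/2)
l(q, P) = -6*q (l(q, P) = ((3*(-2*q))*P)/P = ((-6*q)*P)/P = (-6*P*q)/P = -6*q)
U(6) + l(4, 6)*H(-2) = -4 - 6*4*(7/2) = -4 - 24*7/2 = -4 - 84 = -88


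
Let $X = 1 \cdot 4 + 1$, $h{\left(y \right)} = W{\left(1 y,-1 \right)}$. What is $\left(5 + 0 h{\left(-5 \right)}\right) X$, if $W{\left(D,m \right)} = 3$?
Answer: $25$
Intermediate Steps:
$h{\left(y \right)} = 3$
$X = 5$ ($X = 4 + 1 = 5$)
$\left(5 + 0 h{\left(-5 \right)}\right) X = \left(5 + 0 \cdot 3\right) 5 = \left(5 + 0\right) 5 = 5 \cdot 5 = 25$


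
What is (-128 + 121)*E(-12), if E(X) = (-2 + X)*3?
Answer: 294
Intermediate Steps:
E(X) = -6 + 3*X
(-128 + 121)*E(-12) = (-128 + 121)*(-6 + 3*(-12)) = -7*(-6 - 36) = -7*(-42) = 294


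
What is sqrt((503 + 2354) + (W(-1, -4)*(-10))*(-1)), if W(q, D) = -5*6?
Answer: sqrt(2557) ≈ 50.567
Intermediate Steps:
W(q, D) = -30
sqrt((503 + 2354) + (W(-1, -4)*(-10))*(-1)) = sqrt((503 + 2354) - 30*(-10)*(-1)) = sqrt(2857 + 300*(-1)) = sqrt(2857 - 300) = sqrt(2557)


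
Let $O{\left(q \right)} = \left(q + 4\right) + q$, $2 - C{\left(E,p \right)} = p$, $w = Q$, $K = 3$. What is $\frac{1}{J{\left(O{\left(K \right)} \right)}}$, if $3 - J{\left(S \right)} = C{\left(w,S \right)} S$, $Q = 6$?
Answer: $\frac{1}{83} \approx 0.012048$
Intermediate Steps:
$w = 6$
$C{\left(E,p \right)} = 2 - p$
$O{\left(q \right)} = 4 + 2 q$ ($O{\left(q \right)} = \left(4 + q\right) + q = 4 + 2 q$)
$J{\left(S \right)} = 3 - S \left(2 - S\right)$ ($J{\left(S \right)} = 3 - \left(2 - S\right) S = 3 - S \left(2 - S\right)$)
$\frac{1}{J{\left(O{\left(K \right)} \right)}} = \frac{1}{3 + \left(4 + 2 \cdot 3\right) \left(-2 + \left(4 + 2 \cdot 3\right)\right)} = \frac{1}{3 + \left(4 + 6\right) \left(-2 + \left(4 + 6\right)\right)} = \frac{1}{3 + 10 \left(-2 + 10\right)} = \frac{1}{3 + 10 \cdot 8} = \frac{1}{3 + 80} = \frac{1}{83}$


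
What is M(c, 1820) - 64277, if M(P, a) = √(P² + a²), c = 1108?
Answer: -64277 + 4*√283754 ≈ -62146.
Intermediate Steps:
M(c, 1820) - 64277 = √(1108² + 1820²) - 64277 = √(1227664 + 3312400) - 64277 = √4540064 - 64277 = 4*√283754 - 64277 = -64277 + 4*√283754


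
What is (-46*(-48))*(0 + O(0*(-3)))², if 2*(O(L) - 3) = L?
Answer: 19872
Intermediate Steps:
O(L) = 3 + L/2
(-46*(-48))*(0 + O(0*(-3)))² = (-46*(-48))*(0 + (3 + (0*(-3))/2))² = 2208*(0 + (3 + (½)*0))² = 2208*(0 + (3 + 0))² = 2208*(0 + 3)² = 2208*3² = 2208*9 = 19872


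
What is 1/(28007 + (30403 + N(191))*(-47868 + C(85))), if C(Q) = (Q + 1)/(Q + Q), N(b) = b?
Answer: -85/124476559183 ≈ -6.8286e-10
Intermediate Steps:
C(Q) = (1 + Q)/(2*Q) (C(Q) = (1 + Q)/((2*Q)) = (1 + Q)*(1/(2*Q)) = (1 + Q)/(2*Q))
1/(28007 + (30403 + N(191))*(-47868 + C(85))) = 1/(28007 + (30403 + 191)*(-47868 + (1/2)*(1 + 85)/85)) = 1/(28007 + 30594*(-47868 + (1/2)*(1/85)*86)) = 1/(28007 + 30594*(-47868 + 43/85)) = 1/(28007 + 30594*(-4068737/85)) = 1/(28007 - 124478939778/85) = 1/(-124476559183/85) = -85/124476559183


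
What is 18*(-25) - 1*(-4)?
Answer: -446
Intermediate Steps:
18*(-25) - 1*(-4) = -450 + 4 = -446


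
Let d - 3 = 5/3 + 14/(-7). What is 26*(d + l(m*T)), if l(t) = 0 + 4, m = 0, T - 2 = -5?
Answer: 520/3 ≈ 173.33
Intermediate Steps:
T = -3 (T = 2 - 5 = -3)
d = 8/3 (d = 3 + (5/3 + 14/(-7)) = 3 + (5*(⅓) + 14*(-⅐)) = 3 + (5/3 - 2) = 3 - ⅓ = 8/3 ≈ 2.6667)
l(t) = 4
26*(d + l(m*T)) = 26*(8/3 + 4) = 26*(20/3) = 520/3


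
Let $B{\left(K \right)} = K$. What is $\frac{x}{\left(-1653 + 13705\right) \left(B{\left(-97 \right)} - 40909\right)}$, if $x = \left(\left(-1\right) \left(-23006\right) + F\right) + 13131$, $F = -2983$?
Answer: $- \frac{16577}{247102156} \approx -6.7086 \cdot 10^{-5}$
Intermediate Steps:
$x = 33154$ ($x = \left(\left(-1\right) \left(-23006\right) - 2983\right) + 13131 = \left(23006 - 2983\right) + 13131 = 20023 + 13131 = 33154$)
$\frac{x}{\left(-1653 + 13705\right) \left(B{\left(-97 \right)} - 40909\right)} = \frac{33154}{\left(-1653 + 13705\right) \left(-97 - 40909\right)} = \frac{33154}{12052 \left(-41006\right)} = \frac{33154}{-494204312} = 33154 \left(- \frac{1}{494204312}\right) = - \frac{16577}{247102156}$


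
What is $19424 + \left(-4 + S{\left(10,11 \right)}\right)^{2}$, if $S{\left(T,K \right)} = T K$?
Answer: $30660$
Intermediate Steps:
$S{\left(T,K \right)} = K T$
$19424 + \left(-4 + S{\left(10,11 \right)}\right)^{2} = 19424 + \left(-4 + 11 \cdot 10\right)^{2} = 19424 + \left(-4 + 110\right)^{2} = 19424 + 106^{2} = 19424 + 11236 = 30660$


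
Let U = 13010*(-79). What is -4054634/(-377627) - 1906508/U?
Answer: 2443630587688/194060627165 ≈ 12.592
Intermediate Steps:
U = -1027790
-4054634/(-377627) - 1906508/U = -4054634/(-377627) - 1906508/(-1027790) = -4054634*(-1/377627) - 1906508*(-1/1027790) = 4054634/377627 + 953254/513895 = 2443630587688/194060627165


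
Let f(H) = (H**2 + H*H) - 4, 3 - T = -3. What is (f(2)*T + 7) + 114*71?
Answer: 8125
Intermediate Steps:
T = 6 (T = 3 - 1*(-3) = 3 + 3 = 6)
f(H) = -4 + 2*H**2 (f(H) = (H**2 + H**2) - 4 = 2*H**2 - 4 = -4 + 2*H**2)
(f(2)*T + 7) + 114*71 = ((-4 + 2*2**2)*6 + 7) + 114*71 = ((-4 + 2*4)*6 + 7) + 8094 = ((-4 + 8)*6 + 7) + 8094 = (4*6 + 7) + 8094 = (24 + 7) + 8094 = 31 + 8094 = 8125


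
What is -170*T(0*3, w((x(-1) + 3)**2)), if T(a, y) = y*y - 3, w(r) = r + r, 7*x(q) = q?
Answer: -107575490/2401 ≈ -44804.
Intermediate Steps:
x(q) = q/7
w(r) = 2*r
T(a, y) = -3 + y**2 (T(a, y) = y**2 - 3 = -3 + y**2)
-170*T(0*3, w((x(-1) + 3)**2)) = -170*(-3 + (2*((1/7)*(-1) + 3)**2)**2) = -170*(-3 + (2*(-1/7 + 3)**2)**2) = -170*(-3 + (2*(20/7)**2)**2) = -170*(-3 + (2*(400/49))**2) = -170*(-3 + (800/49)**2) = -170*(-3 + 640000/2401) = -170*632797/2401 = -107575490/2401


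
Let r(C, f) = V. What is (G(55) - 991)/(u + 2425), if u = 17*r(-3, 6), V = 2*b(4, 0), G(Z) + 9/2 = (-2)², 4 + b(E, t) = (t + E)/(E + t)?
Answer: -1983/4646 ≈ -0.42682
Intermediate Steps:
b(E, t) = -3 (b(E, t) = -4 + (t + E)/(E + t) = -4 + (E + t)/(E + t) = -4 + 1 = -3)
G(Z) = -½ (G(Z) = -9/2 + (-2)² = -9/2 + 4 = -½)
V = -6 (V = 2*(-3) = -6)
r(C, f) = -6
u = -102 (u = 17*(-6) = -102)
(G(55) - 991)/(u + 2425) = (-½ - 991)/(-102 + 2425) = -1983/2/2323 = -1983/2*1/2323 = -1983/4646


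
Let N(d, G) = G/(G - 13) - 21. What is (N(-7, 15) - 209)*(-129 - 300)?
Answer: 190905/2 ≈ 95453.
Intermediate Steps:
N(d, G) = -21 + G/(-13 + G) (N(d, G) = G/(-13 + G) - 21 = -21 + G/(-13 + G))
(N(-7, 15) - 209)*(-129 - 300) = ((273 - 20*15)/(-13 + 15) - 209)*(-129 - 300) = ((273 - 300)/2 - 209)*(-429) = ((½)*(-27) - 209)*(-429) = (-27/2 - 209)*(-429) = -445/2*(-429) = 190905/2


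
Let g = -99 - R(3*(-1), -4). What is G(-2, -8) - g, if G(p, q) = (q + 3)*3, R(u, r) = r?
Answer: 80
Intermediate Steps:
G(p, q) = 9 + 3*q (G(p, q) = (3 + q)*3 = 9 + 3*q)
g = -95 (g = -99 - 1*(-4) = -99 + 4 = -95)
G(-2, -8) - g = (9 + 3*(-8)) - 1*(-95) = (9 - 24) + 95 = -15 + 95 = 80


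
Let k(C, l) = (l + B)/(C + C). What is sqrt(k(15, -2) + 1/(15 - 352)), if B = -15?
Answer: I*sqrt(58223490)/10110 ≈ 0.75474*I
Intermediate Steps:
k(C, l) = (-15 + l)/(2*C) (k(C, l) = (l - 15)/(C + C) = (-15 + l)/((2*C)) = (-15 + l)*(1/(2*C)) = (-15 + l)/(2*C))
sqrt(k(15, -2) + 1/(15 - 352)) = sqrt((1/2)*(-15 - 2)/15 + 1/(15 - 352)) = sqrt((1/2)*(1/15)*(-17) + 1/(-337)) = sqrt(-17/30 - 1/337) = sqrt(-5759/10110) = I*sqrt(58223490)/10110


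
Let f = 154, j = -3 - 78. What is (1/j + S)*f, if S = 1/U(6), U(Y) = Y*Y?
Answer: 385/162 ≈ 2.3765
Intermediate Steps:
U(Y) = Y²
j = -81
S = 1/36 (S = 1/(6²) = 1/36 ≈ 0.027778)
(1/j + S)*f = (1/(-81) + 1/36)*154 = (-1/81 + 1/36)*154 = (5/324)*154 = 385/162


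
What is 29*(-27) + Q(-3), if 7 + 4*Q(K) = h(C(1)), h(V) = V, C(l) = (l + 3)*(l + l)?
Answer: -3131/4 ≈ -782.75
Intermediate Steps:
C(l) = 2*l*(3 + l) (C(l) = (3 + l)*(2*l) = 2*l*(3 + l))
Q(K) = ¼ (Q(K) = -7/4 + (2*1*(3 + 1))/4 = -7/4 + (2*1*4)/4 = -7/4 + (¼)*8 = -7/4 + 2 = ¼)
29*(-27) + Q(-3) = 29*(-27) + ¼ = -783 + ¼ = -3131/4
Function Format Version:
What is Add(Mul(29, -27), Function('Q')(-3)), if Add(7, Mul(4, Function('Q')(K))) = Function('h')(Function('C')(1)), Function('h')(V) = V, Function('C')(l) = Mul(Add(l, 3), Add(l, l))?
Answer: Rational(-3131, 4) ≈ -782.75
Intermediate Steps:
Function('C')(l) = Mul(2, l, Add(3, l)) (Function('C')(l) = Mul(Add(3, l), Mul(2, l)) = Mul(2, l, Add(3, l)))
Function('Q')(K) = Rational(1, 4) (Function('Q')(K) = Add(Rational(-7, 4), Mul(Rational(1, 4), Mul(2, 1, Add(3, 1)))) = Add(Rational(-7, 4), Mul(Rational(1, 4), Mul(2, 1, 4))) = Add(Rational(-7, 4), Mul(Rational(1, 4), 8)) = Add(Rational(-7, 4), 2) = Rational(1, 4))
Add(Mul(29, -27), Function('Q')(-3)) = Add(Mul(29, -27), Rational(1, 4)) = Add(-783, Rational(1, 4)) = Rational(-3131, 4)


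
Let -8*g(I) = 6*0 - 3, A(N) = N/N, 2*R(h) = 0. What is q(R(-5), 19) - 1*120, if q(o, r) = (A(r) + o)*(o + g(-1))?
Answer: -957/8 ≈ -119.63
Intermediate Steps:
R(h) = 0 (R(h) = (½)*0 = 0)
A(N) = 1
g(I) = 3/8 (g(I) = -(6*0 - 3)/8 = -(0 - 3)/8 = -⅛*(-3) = 3/8)
q(o, r) = (1 + o)*(3/8 + o) (q(o, r) = (1 + o)*(o + 3/8) = (1 + o)*(3/8 + o))
q(R(-5), 19) - 1*120 = (3/8 + 0² + (11/8)*0) - 1*120 = (3/8 + 0 + 0) - 120 = 3/8 - 120 = -957/8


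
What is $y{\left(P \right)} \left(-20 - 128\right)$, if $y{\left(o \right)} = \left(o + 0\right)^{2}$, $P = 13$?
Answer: $-25012$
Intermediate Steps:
$y{\left(o \right)} = o^{2}$
$y{\left(P \right)} \left(-20 - 128\right) = 13^{2} \left(-20 - 128\right) = 169 \left(-148\right) = -25012$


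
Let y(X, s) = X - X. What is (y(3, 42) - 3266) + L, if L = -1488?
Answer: -4754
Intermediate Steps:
y(X, s) = 0
(y(3, 42) - 3266) + L = (0 - 3266) - 1488 = -3266 - 1488 = -4754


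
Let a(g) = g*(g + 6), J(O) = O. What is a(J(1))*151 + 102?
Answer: 1159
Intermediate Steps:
a(g) = g*(6 + g)
a(J(1))*151 + 102 = (1*(6 + 1))*151 + 102 = (1*7)*151 + 102 = 7*151 + 102 = 1057 + 102 = 1159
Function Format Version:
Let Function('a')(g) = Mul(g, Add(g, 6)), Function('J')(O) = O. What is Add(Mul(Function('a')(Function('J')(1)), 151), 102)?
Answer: 1159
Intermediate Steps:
Function('a')(g) = Mul(g, Add(6, g))
Add(Mul(Function('a')(Function('J')(1)), 151), 102) = Add(Mul(Mul(1, Add(6, 1)), 151), 102) = Add(Mul(Mul(1, 7), 151), 102) = Add(Mul(7, 151), 102) = Add(1057, 102) = 1159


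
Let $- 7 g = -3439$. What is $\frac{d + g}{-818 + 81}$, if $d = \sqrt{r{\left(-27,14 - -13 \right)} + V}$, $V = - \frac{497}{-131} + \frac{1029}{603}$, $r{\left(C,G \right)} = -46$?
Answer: $- \frac{3439}{5159} - \frac{2 i \sqrt{7019818269}}{19405947} \approx -0.6666 - 0.0086349 i$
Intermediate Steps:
$g = \frac{3439}{7}$ ($g = \left(- \frac{1}{7}\right) \left(-3439\right) = \frac{3439}{7} \approx 491.29$)
$V = \frac{144830}{26331}$ ($V = \left(-497\right) \left(- \frac{1}{131}\right) + 1029 \cdot \frac{1}{603} = \frac{497}{131} + \frac{343}{201} = \frac{144830}{26331} \approx 5.5004$)
$d = \frac{2 i \sqrt{7019818269}}{26331}$ ($d = \sqrt{-46 + \frac{144830}{26331}} = \sqrt{- \frac{1066396}{26331}} = \frac{2 i \sqrt{7019818269}}{26331} \approx 6.3639 i$)
$\frac{d + g}{-818 + 81} = \frac{\frac{2 i \sqrt{7019818269}}{26331} + \frac{3439}{7}}{-818 + 81} = \frac{\frac{3439}{7} + \frac{2 i \sqrt{7019818269}}{26331}}{-737} = \left(\frac{3439}{7} + \frac{2 i \sqrt{7019818269}}{26331}\right) \left(- \frac{1}{737}\right) = - \frac{3439}{5159} - \frac{2 i \sqrt{7019818269}}{19405947}$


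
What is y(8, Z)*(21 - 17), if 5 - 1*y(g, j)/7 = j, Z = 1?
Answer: 112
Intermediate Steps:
y(g, j) = 35 - 7*j
y(8, Z)*(21 - 17) = (35 - 7*1)*(21 - 17) = (35 - 7)*4 = 28*4 = 112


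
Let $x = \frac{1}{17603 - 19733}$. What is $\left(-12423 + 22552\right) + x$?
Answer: $\frac{21574769}{2130} \approx 10129.0$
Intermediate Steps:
$x = - \frac{1}{2130}$ ($x = \frac{1}{-2130} = - \frac{1}{2130} \approx -0.00046948$)
$\left(-12423 + 22552\right) + x = \left(-12423 + 22552\right) - \frac{1}{2130} = 10129 - \frac{1}{2130} = \frac{21574769}{2130}$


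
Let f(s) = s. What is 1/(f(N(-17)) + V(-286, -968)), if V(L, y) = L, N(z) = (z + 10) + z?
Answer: -1/310 ≈ -0.0032258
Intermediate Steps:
N(z) = 10 + 2*z (N(z) = (10 + z) + z = 10 + 2*z)
1/(f(N(-17)) + V(-286, -968)) = 1/((10 + 2*(-17)) - 286) = 1/((10 - 34) - 286) = 1/(-24 - 286) = 1/(-310) = -1/310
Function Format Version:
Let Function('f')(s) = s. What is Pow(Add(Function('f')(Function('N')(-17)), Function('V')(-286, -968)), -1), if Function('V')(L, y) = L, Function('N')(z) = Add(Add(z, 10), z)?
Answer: Rational(-1, 310) ≈ -0.0032258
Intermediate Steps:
Function('N')(z) = Add(10, Mul(2, z)) (Function('N')(z) = Add(Add(10, z), z) = Add(10, Mul(2, z)))
Pow(Add(Function('f')(Function('N')(-17)), Function('V')(-286, -968)), -1) = Pow(Add(Add(10, Mul(2, -17)), -286), -1) = Pow(Add(Add(10, -34), -286), -1) = Pow(Add(-24, -286), -1) = Pow(-310, -1) = Rational(-1, 310)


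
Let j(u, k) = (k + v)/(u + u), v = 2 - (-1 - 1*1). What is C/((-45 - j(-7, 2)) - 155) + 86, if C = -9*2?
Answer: 120268/1397 ≈ 86.090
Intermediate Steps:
v = 4 (v = 2 - (-1 - 1) = 2 - 1*(-2) = 2 + 2 = 4)
j(u, k) = (4 + k)/(2*u) (j(u, k) = (k + 4)/(u + u) = (4 + k)/((2*u)) = (4 + k)*(1/(2*u)) = (4 + k)/(2*u))
C = -18
C/((-45 - j(-7, 2)) - 155) + 86 = -18/((-45 - (4 + 2)/(2*(-7))) - 155) + 86 = -18/((-45 - (-1)*6/(2*7)) - 155) + 86 = -18/((-45 - 1*(-3/7)) - 155) + 86 = -18/((-45 + 3/7) - 155) + 86 = -18/(-312/7 - 155) + 86 = -18/(-1397/7) + 86 = -7/1397*(-18) + 86 = 126/1397 + 86 = 120268/1397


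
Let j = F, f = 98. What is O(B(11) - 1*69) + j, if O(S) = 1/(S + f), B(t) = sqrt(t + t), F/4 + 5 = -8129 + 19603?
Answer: 37572473/819 - sqrt(22)/819 ≈ 45876.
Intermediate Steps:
F = 45876 (F = -20 + 4*(-8129 + 19603) = -20 + 4*11474 = -20 + 45896 = 45876)
B(t) = sqrt(2)*sqrt(t) (B(t) = sqrt(2*t) = sqrt(2)*sqrt(t))
j = 45876
O(S) = 1/(98 + S) (O(S) = 1/(S + 98) = 1/(98 + S))
O(B(11) - 1*69) + j = 1/(98 + (sqrt(2)*sqrt(11) - 1*69)) + 45876 = 1/(98 + (sqrt(22) - 69)) + 45876 = 1/(98 + (-69 + sqrt(22))) + 45876 = 1/(29 + sqrt(22)) + 45876 = 45876 + 1/(29 + sqrt(22))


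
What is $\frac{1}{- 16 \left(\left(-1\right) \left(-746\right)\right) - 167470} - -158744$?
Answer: $\frac{28479626063}{179406} \approx 1.5874 \cdot 10^{5}$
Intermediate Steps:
$\frac{1}{- 16 \left(\left(-1\right) \left(-746\right)\right) - 167470} - -158744 = \frac{1}{\left(-16\right) 746 - 167470} + 158744 = \frac{1}{-11936 - 167470} + 158744 = \frac{1}{-179406} + 158744 = - \frac{1}{179406} + 158744 = \frac{28479626063}{179406}$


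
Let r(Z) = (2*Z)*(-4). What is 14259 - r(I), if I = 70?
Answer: 14819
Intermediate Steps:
r(Z) = -8*Z
14259 - r(I) = 14259 - (-8)*70 = 14259 - 1*(-560) = 14259 + 560 = 14819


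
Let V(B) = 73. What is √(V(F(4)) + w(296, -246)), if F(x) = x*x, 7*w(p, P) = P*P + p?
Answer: √429261/7 ≈ 93.597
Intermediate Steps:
w(p, P) = p/7 + P²/7 (w(p, P) = (P*P + p)/7 = (P² + p)/7 = (p + P²)/7 = p/7 + P²/7)
F(x) = x²
√(V(F(4)) + w(296, -246)) = √(73 + ((⅐)*296 + (⅐)*(-246)²)) = √(73 + (296/7 + (⅐)*60516)) = √(73 + (296/7 + 60516/7)) = √(73 + 60812/7) = √(61323/7) = √429261/7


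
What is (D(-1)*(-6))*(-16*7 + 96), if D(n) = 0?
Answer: 0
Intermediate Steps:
(D(-1)*(-6))*(-16*7 + 96) = (0*(-6))*(-16*7 + 96) = 0*(-112 + 96) = 0*(-16) = 0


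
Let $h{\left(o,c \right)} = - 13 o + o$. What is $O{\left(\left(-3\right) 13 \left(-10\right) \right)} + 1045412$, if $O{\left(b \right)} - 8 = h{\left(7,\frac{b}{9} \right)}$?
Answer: $1045336$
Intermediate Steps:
$h{\left(o,c \right)} = - 12 o$
$O{\left(b \right)} = -76$ ($O{\left(b \right)} = 8 - 84 = -76$)
$O{\left(\left(-3\right) 13 \left(-10\right) \right)} + 1045412 = -76 + 1045412 = 1045336$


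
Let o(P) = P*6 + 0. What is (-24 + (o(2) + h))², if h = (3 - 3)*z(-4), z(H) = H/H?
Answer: 144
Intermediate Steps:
z(H) = 1
o(P) = 6*P (o(P) = 6*P + 0 = 6*P)
h = 0 (h = (3 - 3)*1 = 0*1 = 0)
(-24 + (o(2) + h))² = (-24 + (6*2 + 0))² = (-24 + (12 + 0))² = (-24 + 12)² = (-12)² = 144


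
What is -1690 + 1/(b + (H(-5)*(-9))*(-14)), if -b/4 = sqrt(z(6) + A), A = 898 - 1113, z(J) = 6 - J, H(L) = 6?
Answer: -242927171/143744 + I*sqrt(215)/143744 ≈ -1690.0 + 0.00010201*I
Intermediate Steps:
A = -215
b = -4*I*sqrt(215) (b = -4*sqrt((6 - 1*6) - 215) = -4*sqrt((6 - 6) - 215) = -4*sqrt(0 - 215) = -4*I*sqrt(215) ≈ -58.651*I)
-1690 + 1/(b + (H(-5)*(-9))*(-14)) = -1690 + 1/(-4*I*sqrt(215) + (6*(-9))*(-14)) = -1690 + 1/(-4*I*sqrt(215) - 54*(-14)) = -1690 + 1/(-4*I*sqrt(215) + 756) = -1690 + 1/(756 - 4*I*sqrt(215))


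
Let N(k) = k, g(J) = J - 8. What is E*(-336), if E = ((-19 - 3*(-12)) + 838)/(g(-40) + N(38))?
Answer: 28728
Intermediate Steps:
g(J) = -8 + J
E = -171/2 (E = ((-19 - 3*(-12)) + 838)/((-8 - 40) + 38) = ((-19 + 36) + 838)/(-48 + 38) = (17 + 838)/(-10) = 855*(-1/10) = -171/2 ≈ -85.500)
E*(-336) = -171/2*(-336) = 28728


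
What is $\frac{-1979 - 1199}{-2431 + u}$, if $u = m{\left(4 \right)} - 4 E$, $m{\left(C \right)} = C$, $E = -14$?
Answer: $\frac{3178}{2371} \approx 1.3404$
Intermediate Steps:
$u = 60$ ($u = 4 - -56 = 4 + 56 = 60$)
$\frac{-1979 - 1199}{-2431 + u} = \frac{-1979 - 1199}{-2431 + 60} = - \frac{3178}{-2371} = \left(-3178\right) \left(- \frac{1}{2371}\right) = \frac{3178}{2371}$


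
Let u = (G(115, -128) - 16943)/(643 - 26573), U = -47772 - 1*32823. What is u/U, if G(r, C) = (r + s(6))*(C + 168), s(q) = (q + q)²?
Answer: -6583/2089828350 ≈ -3.1500e-6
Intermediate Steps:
s(q) = 4*q² (s(q) = (2*q)² = 4*q²)
G(r, C) = (144 + r)*(168 + C) (G(r, C) = (r + 4*6²)*(C + 168) = (r + 4*36)*(168 + C) = (r + 144)*(168 + C) = (144 + r)*(168 + C))
U = -80595 (U = -47772 - 32823 = -80595)
u = 6583/25930 (u = ((24192 + 144*(-128) + 168*115 - 128*115) - 16943)/(643 - 26573) = ((24192 - 18432 + 19320 - 14720) - 16943)/(-25930) = (10360 - 16943)*(-1/25930) = -6583*(-1/25930) = 6583/25930 ≈ 0.25388)
u/U = (6583/25930)/(-80595) = (6583/25930)*(-1/80595) = -6583/2089828350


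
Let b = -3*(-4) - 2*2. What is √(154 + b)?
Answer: 9*√2 ≈ 12.728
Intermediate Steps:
b = 8 (b = 12 - 4 = 8)
√(154 + b) = √(154 + 8) = √162 = 9*√2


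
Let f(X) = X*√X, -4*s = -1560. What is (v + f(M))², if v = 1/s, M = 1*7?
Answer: 52170301/152100 + 7*√7/195 ≈ 343.09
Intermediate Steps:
s = 390 (s = -¼*(-1560) = 390)
M = 7
v = 1/390 ≈ 0.0025641
f(X) = X^(3/2)
(v + f(M))² = (1/390 + 7^(3/2))² = (1/390 + 7*√7)²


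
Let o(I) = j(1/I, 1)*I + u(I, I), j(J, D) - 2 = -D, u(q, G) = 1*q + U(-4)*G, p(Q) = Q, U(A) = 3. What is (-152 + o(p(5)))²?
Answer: 16129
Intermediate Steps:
u(q, G) = q + 3*G (u(q, G) = 1*q + 3*G = q + 3*G)
j(J, D) = 2 - D
o(I) = 5*I (o(I) = (2 - 1*1)*I + (I + 3*I) = (2 - 1)*I + 4*I = 1*I + 4*I = I + 4*I = 5*I)
(-152 + o(p(5)))² = (-152 + 5*5)² = (-152 + 25)² = (-127)² = 16129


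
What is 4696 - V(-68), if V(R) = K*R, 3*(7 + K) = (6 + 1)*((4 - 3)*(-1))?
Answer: 12184/3 ≈ 4061.3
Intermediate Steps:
K = -28/3 (K = -7 + ((6 + 1)*((4 - 3)*(-1)))/3 = -7 + (7*(1*(-1)))/3 = -7 + (7*(-1))/3 = -7 + (1/3)*(-7) = -7 - 7/3 = -28/3 ≈ -9.3333)
V(R) = -28*R/3
4696 - V(-68) = 4696 - (-28)*(-68)/3 = 4696 - 1*1904/3 = 4696 - 1904/3 = 12184/3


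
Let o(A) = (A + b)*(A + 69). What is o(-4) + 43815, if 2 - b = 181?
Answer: 31920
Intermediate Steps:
b = -179 (b = 2 - 1*181 = 2 - 181 = -179)
o(A) = (-179 + A)*(69 + A) (o(A) = (A - 179)*(A + 69) = (-179 + A)*(69 + A))
o(-4) + 43815 = (-12351 + (-4)² - 110*(-4)) + 43815 = (-12351 + 16 + 440) + 43815 = -11895 + 43815 = 31920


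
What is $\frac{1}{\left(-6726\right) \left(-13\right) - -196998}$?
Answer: $\frac{1}{284436} \approx 3.5157 \cdot 10^{-6}$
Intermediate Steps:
$\frac{1}{\left(-6726\right) \left(-13\right) - -196998} = \frac{1}{87438 + \left(-225100 + 422098\right)} = \frac{1}{87438 + 196998} = \frac{1}{284436}$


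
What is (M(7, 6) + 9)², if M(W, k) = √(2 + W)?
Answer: 144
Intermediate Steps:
(M(7, 6) + 9)² = (√(2 + 7) + 9)² = (√9 + 9)² = (3 + 9)² = 12² = 144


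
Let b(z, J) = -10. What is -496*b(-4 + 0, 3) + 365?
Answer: 5325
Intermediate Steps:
-496*b(-4 + 0, 3) + 365 = -496*(-10) + 365 = 4960 + 365 = 5325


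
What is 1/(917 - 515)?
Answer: 1/402 ≈ 0.0024876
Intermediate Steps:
1/(917 - 515) = 1/402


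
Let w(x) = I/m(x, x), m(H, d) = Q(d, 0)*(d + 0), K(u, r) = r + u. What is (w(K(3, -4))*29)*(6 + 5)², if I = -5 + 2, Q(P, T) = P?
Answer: -10527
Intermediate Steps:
I = -3
m(H, d) = d² (m(H, d) = d*(d + 0) = d*d = d²)
w(x) = -3/x²
(w(K(3, -4))*29)*(6 + 5)² = (-3/(-4 + 3)²*29)*(6 + 5)² = (-3/(-1)²*29)*11² = (-3*1*29)*121 = -3*29*121 = -87*121 = -10527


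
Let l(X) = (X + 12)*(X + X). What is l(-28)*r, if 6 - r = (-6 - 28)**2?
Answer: -1030400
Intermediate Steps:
r = -1150 (r = 6 - (-6 - 28)**2 = 6 - 1*(-34)**2 = 6 - 1*1156 = 6 - 1156 = -1150)
l(X) = 2*X*(12 + X) (l(X) = (12 + X)*(2*X) = 2*X*(12 + X))
l(-28)*r = (2*(-28)*(12 - 28))*(-1150) = (2*(-28)*(-16))*(-1150) = 896*(-1150) = -1030400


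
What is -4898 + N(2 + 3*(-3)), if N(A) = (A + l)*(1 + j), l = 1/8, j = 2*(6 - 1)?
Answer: -39789/8 ≈ -4973.6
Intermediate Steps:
j = 10 (j = 2*5 = 10)
l = ⅛ ≈ 0.12500
N(A) = 11/8 + 11*A (N(A) = (A + ⅛)*(1 + 10) = (⅛ + A)*11 = 11/8 + 11*A)
-4898 + N(2 + 3*(-3)) = -4898 + (11/8 + 11*(2 + 3*(-3))) = -4898 + (11/8 + 11*(2 - 9)) = -4898 + (11/8 + 11*(-7)) = -4898 + (11/8 - 77) = -4898 - 605/8 = -39789/8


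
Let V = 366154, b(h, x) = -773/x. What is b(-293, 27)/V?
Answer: -773/9886158 ≈ -7.8190e-5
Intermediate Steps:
b(-293, 27)/V = -773/27/366154 = -773*1/27*(1/366154) = -773/27*1/366154 = -773/9886158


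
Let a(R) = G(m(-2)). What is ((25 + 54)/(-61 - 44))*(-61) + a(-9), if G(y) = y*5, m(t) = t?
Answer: 3769/105 ≈ 35.895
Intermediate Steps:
G(y) = 5*y
a(R) = -10 (a(R) = 5*(-2) = -10)
((25 + 54)/(-61 - 44))*(-61) + a(-9) = ((25 + 54)/(-61 - 44))*(-61) - 10 = (79/(-105))*(-61) - 10 = (79*(-1/105))*(-61) - 10 = -79/105*(-61) - 10 = 4819/105 - 10 = 3769/105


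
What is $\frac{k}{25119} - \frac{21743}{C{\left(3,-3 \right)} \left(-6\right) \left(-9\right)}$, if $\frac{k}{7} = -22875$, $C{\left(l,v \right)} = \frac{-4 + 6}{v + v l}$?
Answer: $\frac{60524588}{25119} \approx 2409.5$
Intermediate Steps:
$C{\left(l,v \right)} = \frac{2}{v + l v}$
$k = -160125$ ($k = 7 \left(-22875\right) = -160125$)
$\frac{k}{25119} - \frac{21743}{C{\left(3,-3 \right)} \left(-6\right) \left(-9\right)} = - \frac{160125}{25119} - \frac{21743}{\frac{2}{\left(-3\right) \left(1 + 3\right)} \left(-6\right) \left(-9\right)} = \left(-160125\right) \frac{1}{25119} - \frac{21743}{2 \left(- \frac{1}{3}\right) \frac{1}{4} \left(-6\right) \left(-9\right)} = - \frac{53375}{8373} - \frac{21743}{2 \left(- \frac{1}{3}\right) \frac{1}{4} \left(-6\right) \left(-9\right)} = - \frac{53375}{8373} - \frac{21743}{\left(- \frac{1}{6}\right) \left(-6\right) \left(-9\right)} = - \frac{53375}{8373} - \frac{21743}{1 \left(-9\right)} = - \frac{53375}{8373} - \frac{21743}{-9} = - \frac{53375}{8373} - - \frac{21743}{9} = - \frac{53375}{8373} + \frac{21743}{9} = \frac{60524588}{25119}$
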